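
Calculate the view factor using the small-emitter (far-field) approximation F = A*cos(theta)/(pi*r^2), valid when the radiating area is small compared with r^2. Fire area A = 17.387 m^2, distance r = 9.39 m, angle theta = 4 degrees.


cos(4 deg) = 0.99756
pi*r^2 = 277.00
F = 17.387 * 0.99756 / 277.00 = 0.062616

0.062616


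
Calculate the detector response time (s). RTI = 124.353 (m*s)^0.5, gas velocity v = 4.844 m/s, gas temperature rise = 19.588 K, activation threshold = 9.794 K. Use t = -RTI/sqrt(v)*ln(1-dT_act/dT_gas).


dT_act/dT_gas = 0.5
ln(1 - 0.5) = -0.69315
t = -124.353 / sqrt(4.844) * -0.69315 = 39.163 s

39.163 s


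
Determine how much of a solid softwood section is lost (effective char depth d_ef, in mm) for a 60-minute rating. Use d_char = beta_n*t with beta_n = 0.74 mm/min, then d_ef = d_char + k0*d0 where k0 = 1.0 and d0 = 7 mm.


d_char = 0.74 * 60 = 44.4 mm
d_ef = 44.4 + 1.0*7 = 51.4 mm

51.4 mm


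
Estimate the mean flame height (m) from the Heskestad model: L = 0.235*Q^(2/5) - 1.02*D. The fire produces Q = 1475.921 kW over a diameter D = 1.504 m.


Q^(2/5) = 18.519
0.235 * Q^(2/5) = 4.3520
1.02 * D = 1.5341
L = 2.8180 m

2.8180 m


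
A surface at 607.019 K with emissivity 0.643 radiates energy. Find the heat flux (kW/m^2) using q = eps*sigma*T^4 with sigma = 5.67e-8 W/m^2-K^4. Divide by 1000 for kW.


T^4 = 1.3577e+11
q = 0.643 * 5.67e-8 * 1.3577e+11 / 1000 = 4.9500 kW/m^2

4.9500 kW/m^2


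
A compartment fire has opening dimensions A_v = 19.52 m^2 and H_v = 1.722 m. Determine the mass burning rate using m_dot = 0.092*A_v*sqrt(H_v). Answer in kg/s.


sqrt(H_v) = 1.3122
m_dot = 0.092 * 19.52 * 1.3122 = 2.3566 kg/s

2.3566 kg/s


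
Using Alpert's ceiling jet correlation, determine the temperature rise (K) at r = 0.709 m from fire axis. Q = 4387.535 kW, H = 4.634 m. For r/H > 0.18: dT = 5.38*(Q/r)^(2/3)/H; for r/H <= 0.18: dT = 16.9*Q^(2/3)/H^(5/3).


r/H = 0.709 / 4.634 = 0.15300
r/H <= 0.18, so dT = 16.9*Q^(2/3)/H^(5/3)
Q^(2/3) = 268.01
H^(5/3) = 12.880
dT = 16.9 * 268.01 / 12.880 = 351.65 K

351.65 K


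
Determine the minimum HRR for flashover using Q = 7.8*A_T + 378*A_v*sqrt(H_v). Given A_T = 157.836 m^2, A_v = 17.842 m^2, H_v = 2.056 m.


7.8*A_T = 1231.1
sqrt(H_v) = 1.4339
378*A_v*sqrt(H_v) = 9670.5
Q = 1231.1 + 9670.5 = 10902 kW

10902 kW


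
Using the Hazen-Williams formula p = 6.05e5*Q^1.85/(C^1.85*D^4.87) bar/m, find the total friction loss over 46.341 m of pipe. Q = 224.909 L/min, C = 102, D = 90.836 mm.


Q^1.85 = 22450
C^1.85 = 5198.9
D^4.87 = 3.4413e+09
p/m = 0.00075917 bar/m
p_total = 0.00075917 * 46.341 = 0.035181 bar

0.035181 bar


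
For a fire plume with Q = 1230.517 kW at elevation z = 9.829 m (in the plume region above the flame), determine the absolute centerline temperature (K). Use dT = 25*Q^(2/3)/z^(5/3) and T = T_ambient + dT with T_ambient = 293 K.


Q^(2/3) = 114.83
z^(5/3) = 45.101
dT = 25 * 114.83 / 45.101 = 63.653 K
T = 293 + 63.653 = 356.65 K

356.65 K


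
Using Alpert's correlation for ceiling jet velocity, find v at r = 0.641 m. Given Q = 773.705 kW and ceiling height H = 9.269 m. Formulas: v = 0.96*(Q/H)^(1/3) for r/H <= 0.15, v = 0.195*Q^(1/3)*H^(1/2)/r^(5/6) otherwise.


r/H = 0.641 / 9.269 = 0.069155
r/H <= 0.15, so v = 0.96*(Q/H)^(1/3)
Q/H = 83.472
(Q/H)^(1/3) = 4.3703
v = 0.96 * 4.3703 = 4.1955 m/s

4.1955 m/s


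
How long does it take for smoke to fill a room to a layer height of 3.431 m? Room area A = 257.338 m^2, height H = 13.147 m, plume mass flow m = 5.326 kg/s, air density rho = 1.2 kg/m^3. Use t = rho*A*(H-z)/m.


H - z = 9.716 m
t = 1.2 * 257.338 * 9.716 / 5.326 = 563.34 s

563.34 s


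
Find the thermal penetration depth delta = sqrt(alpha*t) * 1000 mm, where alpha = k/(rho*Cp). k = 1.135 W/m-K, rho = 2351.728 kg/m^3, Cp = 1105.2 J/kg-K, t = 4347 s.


alpha = 1.135 / (2351.728 * 1105.2) = 4.3668e-07 m^2/s
alpha * t = 0.0018983
delta = sqrt(0.0018983) * 1000 = 43.569 mm

43.569 mm


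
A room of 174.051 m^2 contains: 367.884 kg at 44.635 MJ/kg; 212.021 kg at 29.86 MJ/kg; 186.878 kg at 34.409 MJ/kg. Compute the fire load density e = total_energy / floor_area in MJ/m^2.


Total energy = 367.884*44.635 + 212.021*29.86 + 186.878*34.409
= 16420.50 + 6330.947 + 6430.285
= 29181.73 MJ
e = 29181.73 / 174.051 = 167.66 MJ/m^2

167.66 MJ/m^2


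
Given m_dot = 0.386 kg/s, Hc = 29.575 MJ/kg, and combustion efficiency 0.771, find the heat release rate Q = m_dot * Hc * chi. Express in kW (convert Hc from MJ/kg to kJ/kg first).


Hc = 29.575 MJ/kg = 29.575 * 1000 kJ/kg = 29575 kJ/kg
Q = 0.386 kg/s * 29575 kJ/kg * 0.771 = 8801.7 kW

8801.7 kW


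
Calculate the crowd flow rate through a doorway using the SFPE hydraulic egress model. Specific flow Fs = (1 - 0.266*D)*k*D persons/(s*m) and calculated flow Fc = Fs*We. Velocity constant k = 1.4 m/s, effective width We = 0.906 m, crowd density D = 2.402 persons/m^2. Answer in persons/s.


1 - 0.266*D = 1 - 0.266*2.402 = 0.36107
Fs = 0.36107 * 1.4 * 2.402 = 1.2142 persons/(s*m)
Fc = 1.2142 * 0.906 = 1.1001 persons/s

1.1001 persons/s


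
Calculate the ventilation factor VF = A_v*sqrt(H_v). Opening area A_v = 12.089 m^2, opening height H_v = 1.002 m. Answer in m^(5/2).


sqrt(H_v) = 1.0010
VF = 12.089 * 1.0010 = 12.101 m^(5/2)

12.101 m^(5/2)


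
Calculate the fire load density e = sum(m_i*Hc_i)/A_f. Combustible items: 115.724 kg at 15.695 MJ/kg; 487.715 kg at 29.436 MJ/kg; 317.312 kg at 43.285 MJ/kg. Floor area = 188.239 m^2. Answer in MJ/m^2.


Total energy = 115.724*15.695 + 487.715*29.436 + 317.312*43.285
= 1816.288 + 14356.38 + 13734.85
= 29907.52 MJ
e = 29907.52 / 188.239 = 158.88 MJ/m^2

158.88 MJ/m^2


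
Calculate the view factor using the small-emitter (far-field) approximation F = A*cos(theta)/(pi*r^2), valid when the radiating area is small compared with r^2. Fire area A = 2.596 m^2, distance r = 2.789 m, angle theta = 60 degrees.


cos(60 deg) = 0.5
pi*r^2 = 24.437
F = 2.596 * 0.5 / 24.437 = 0.053116

0.053116


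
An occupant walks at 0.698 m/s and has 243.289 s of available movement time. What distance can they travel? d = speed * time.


d = 0.698 * 243.289 = 169.82 m

169.82 m


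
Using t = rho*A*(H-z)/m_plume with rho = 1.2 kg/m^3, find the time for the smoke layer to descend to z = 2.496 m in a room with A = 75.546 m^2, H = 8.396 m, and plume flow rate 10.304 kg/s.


H - z = 5.9 m
t = 1.2 * 75.546 * 5.9 / 10.304 = 51.909 s

51.909 s


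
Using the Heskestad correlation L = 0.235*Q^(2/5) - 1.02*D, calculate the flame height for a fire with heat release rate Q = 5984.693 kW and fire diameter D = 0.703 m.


Q^(2/5) = 32.420
0.235 * Q^(2/5) = 7.6188
1.02 * D = 0.71706
L = 6.9017 m

6.9017 m


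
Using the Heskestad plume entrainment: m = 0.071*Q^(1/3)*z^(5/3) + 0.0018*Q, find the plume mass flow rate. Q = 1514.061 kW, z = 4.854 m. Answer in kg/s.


Q^(1/3) = 11.483
z^(5/3) = 13.916
First term = 0.071 * 11.483 * 13.916 = 11.345
Second term = 0.0018 * 1514.061 = 2.7253
m = 14.070 kg/s

14.070 kg/s


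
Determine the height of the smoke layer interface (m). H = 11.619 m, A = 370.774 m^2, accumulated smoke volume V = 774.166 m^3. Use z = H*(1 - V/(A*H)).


V/(A*H) = 0.17970
1 - 0.17970 = 0.82030
z = 11.619 * 0.82030 = 9.5310 m

9.5310 m


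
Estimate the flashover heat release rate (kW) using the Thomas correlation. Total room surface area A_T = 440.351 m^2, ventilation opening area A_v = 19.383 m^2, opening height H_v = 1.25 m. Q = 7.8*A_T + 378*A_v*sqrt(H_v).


7.8*A_T = 3434.7
sqrt(H_v) = 1.1180
378*A_v*sqrt(H_v) = 8191.6
Q = 3434.7 + 8191.6 = 11626 kW

11626 kW


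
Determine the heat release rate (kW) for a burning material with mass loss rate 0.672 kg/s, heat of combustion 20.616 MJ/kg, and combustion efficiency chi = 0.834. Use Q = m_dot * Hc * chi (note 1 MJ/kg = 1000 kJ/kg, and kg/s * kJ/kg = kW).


Hc = 20.616 MJ/kg = 20.616 * 1000 kJ/kg = 20616 kJ/kg
Q = 0.672 kg/s * 20616 kJ/kg * 0.834 = 11554 kW

11554 kW


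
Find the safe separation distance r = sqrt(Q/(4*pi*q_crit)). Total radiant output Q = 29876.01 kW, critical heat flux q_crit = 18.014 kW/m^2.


4*pi*q_crit = 226.37
Q/(4*pi*q_crit) = 131.98
r = sqrt(131.98) = 11.488 m

11.488 m


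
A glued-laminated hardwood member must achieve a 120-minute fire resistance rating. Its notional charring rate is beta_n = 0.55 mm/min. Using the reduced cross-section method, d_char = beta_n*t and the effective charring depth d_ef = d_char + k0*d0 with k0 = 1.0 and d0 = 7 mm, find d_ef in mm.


d_char = 0.55 * 120 = 66 mm
d_ef = 66 + 1.0*7 = 73 mm

73 mm


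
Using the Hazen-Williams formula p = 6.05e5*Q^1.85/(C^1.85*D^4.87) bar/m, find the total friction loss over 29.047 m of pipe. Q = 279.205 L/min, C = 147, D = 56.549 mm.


Q^1.85 = 33493
C^1.85 = 10222
D^4.87 = 3.4222e+08
p/m = 0.0057925 bar/m
p_total = 0.0057925 * 29.047 = 0.16826 bar

0.16826 bar


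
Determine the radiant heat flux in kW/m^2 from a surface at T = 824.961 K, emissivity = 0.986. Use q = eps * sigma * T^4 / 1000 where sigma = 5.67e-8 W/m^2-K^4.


T^4 = 4.6316e+11
q = 0.986 * 5.67e-8 * 4.6316e+11 / 1000 = 25.894 kW/m^2

25.894 kW/m^2


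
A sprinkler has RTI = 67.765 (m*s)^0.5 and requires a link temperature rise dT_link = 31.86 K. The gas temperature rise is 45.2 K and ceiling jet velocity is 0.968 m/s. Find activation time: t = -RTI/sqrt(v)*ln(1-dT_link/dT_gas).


dT_link/dT_gas = 0.70487
ln(1 - 0.70487) = -1.2203
t = -67.765 / sqrt(0.968) * -1.2203 = 84.051 s

84.051 s


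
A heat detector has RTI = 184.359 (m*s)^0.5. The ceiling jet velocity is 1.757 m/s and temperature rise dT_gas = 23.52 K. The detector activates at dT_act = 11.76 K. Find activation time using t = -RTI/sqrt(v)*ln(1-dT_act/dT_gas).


dT_act/dT_gas = 0.5
ln(1 - 0.5) = -0.69315
t = -184.359 / sqrt(1.757) * -0.69315 = 96.406 s

96.406 s


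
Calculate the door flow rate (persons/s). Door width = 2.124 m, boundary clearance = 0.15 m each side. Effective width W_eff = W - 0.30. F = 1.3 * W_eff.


W_eff = 2.124 - 0.30 = 1.824 m
F = 1.3 * 1.824 = 2.3712 persons/s

2.3712 persons/s


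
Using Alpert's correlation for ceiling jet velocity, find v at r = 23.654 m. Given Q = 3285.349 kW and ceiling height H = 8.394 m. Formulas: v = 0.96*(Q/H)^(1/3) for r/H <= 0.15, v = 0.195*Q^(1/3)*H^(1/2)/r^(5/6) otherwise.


r/H = 23.654 / 8.394 = 2.8180
r/H > 0.15, so v = 0.195*Q^(1/3)*H^(1/2)/r^(5/6)
Q^(1/3) = 14.866
H^(1/2) = 2.8972
r^(5/6) = 13.961
v = 0.195 * 14.866 * 2.8972 / 13.961 = 0.60158 m/s

0.60158 m/s


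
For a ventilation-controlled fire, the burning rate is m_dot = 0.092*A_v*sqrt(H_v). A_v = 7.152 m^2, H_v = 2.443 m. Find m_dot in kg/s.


sqrt(H_v) = 1.5630
m_dot = 0.092 * 7.152 * 1.5630 = 1.0284 kg/s

1.0284 kg/s


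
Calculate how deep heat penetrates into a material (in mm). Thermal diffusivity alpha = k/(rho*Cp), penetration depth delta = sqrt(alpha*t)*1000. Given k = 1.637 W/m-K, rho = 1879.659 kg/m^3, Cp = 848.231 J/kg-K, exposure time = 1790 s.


alpha = 1.637 / (1879.659 * 848.231) = 1.0267e-06 m^2/s
alpha * t = 0.0018378
delta = sqrt(0.0018378) * 1000 = 42.870 mm

42.870 mm


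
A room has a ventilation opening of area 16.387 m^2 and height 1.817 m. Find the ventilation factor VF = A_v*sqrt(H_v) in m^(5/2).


sqrt(H_v) = 1.3480
VF = 16.387 * 1.3480 = 22.089 m^(5/2)

22.089 m^(5/2)


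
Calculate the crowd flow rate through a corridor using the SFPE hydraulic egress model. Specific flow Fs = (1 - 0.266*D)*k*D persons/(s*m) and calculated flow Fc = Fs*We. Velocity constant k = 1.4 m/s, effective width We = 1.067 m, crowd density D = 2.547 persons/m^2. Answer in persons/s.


1 - 0.266*D = 1 - 0.266*2.547 = 0.32250
Fs = 0.32250 * 1.4 * 2.547 = 1.1500 persons/(s*m)
Fc = 1.1500 * 1.067 = 1.2270 persons/s

1.2270 persons/s


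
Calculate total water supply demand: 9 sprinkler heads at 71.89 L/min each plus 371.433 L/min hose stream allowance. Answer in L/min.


Sprinkler demand = 9 * 71.89 = 647.01 L/min
Total = 647.01 + 371.433 = 1018.443 L/min

1018.443 L/min


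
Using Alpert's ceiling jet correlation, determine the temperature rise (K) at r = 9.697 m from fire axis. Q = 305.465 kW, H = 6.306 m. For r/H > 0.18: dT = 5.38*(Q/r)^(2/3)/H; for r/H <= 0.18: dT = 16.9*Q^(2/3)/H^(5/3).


r/H = 9.697 / 6.306 = 1.5377
r/H > 0.18, so dT = 5.38*(Q/r)^(2/3)/H
Q/r = 31.501
(Q/r)^(2/3) = 9.9743
dT = 5.38 * 9.9743 / 6.306 = 8.5096 K

8.5096 K


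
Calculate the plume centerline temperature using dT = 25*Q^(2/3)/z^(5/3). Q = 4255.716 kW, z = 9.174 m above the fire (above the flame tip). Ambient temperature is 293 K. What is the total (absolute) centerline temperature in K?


Q^(2/3) = 262.61
z^(5/3) = 40.204
dT = 25 * 262.61 / 40.204 = 163.30 K
T = 293 + 163.30 = 456.30 K

456.30 K


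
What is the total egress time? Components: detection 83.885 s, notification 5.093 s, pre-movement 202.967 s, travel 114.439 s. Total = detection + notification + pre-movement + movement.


Total = 83.885 + 5.093 + 202.967 + 114.439 = 406.384 s

406.384 s


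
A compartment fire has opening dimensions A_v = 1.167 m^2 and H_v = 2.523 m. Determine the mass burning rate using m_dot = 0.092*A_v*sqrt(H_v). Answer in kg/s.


sqrt(H_v) = 1.5884
m_dot = 0.092 * 1.167 * 1.5884 = 0.17054 kg/s

0.17054 kg/s


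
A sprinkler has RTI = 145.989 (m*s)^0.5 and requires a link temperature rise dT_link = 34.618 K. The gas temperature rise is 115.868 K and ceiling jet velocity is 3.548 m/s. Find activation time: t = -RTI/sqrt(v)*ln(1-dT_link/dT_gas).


dT_link/dT_gas = 0.29877
ln(1 - 0.29877) = -0.35492
t = -145.989 / sqrt(3.548) * -0.35492 = 27.508 s

27.508 s


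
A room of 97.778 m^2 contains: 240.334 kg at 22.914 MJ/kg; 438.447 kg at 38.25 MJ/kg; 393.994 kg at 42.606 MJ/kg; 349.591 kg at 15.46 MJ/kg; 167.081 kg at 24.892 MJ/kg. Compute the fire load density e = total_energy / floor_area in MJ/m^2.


Total energy = 240.334*22.914 + 438.447*38.25 + 393.994*42.606 + 349.591*15.46 + 167.081*24.892
= 5507.013 + 16770.60 + 16786.51 + 5404.677 + 4158.980
= 48627.78 MJ
e = 48627.78 / 97.778 = 497.33 MJ/m^2

497.33 MJ/m^2


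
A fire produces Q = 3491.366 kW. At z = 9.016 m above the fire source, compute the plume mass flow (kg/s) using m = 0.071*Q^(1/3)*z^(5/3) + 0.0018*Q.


Q^(1/3) = 15.170
z^(5/3) = 39.056
First term = 0.071 * 15.170 * 39.056 = 42.067
Second term = 0.0018 * 3491.366 = 6.2845
m = 48.352 kg/s

48.352 kg/s


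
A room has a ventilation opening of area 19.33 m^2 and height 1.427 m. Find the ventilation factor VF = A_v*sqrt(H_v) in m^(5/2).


sqrt(H_v) = 1.1946
VF = 19.33 * 1.1946 = 23.091 m^(5/2)

23.091 m^(5/2)


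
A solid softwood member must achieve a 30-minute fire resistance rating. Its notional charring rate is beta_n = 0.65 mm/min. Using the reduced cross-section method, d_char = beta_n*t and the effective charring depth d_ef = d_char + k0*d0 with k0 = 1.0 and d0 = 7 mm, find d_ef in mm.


d_char = 0.65 * 30 = 19.5 mm
d_ef = 19.5 + 1.0*7 = 26.5 mm

26.5 mm


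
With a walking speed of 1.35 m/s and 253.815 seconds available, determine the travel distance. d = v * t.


d = 1.35 * 253.815 = 342.65 m

342.65 m


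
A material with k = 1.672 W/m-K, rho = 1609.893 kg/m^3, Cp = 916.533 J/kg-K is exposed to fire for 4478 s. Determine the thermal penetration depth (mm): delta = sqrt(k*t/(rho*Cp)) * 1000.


alpha = 1.672 / (1609.893 * 916.533) = 1.1332e-06 m^2/s
alpha * t = 0.0050743
delta = sqrt(0.0050743) * 1000 = 71.234 mm

71.234 mm


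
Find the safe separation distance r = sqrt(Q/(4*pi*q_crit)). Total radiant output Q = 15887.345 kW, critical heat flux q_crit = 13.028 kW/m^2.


4*pi*q_crit = 163.71
Q/(4*pi*q_crit) = 97.043
r = sqrt(97.043) = 9.8510 m

9.8510 m


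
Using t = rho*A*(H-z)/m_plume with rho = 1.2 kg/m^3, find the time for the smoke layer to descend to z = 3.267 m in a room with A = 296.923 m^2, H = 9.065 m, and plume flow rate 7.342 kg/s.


H - z = 5.798 m
t = 1.2 * 296.923 * 5.798 / 7.342 = 281.38 s

281.38 s


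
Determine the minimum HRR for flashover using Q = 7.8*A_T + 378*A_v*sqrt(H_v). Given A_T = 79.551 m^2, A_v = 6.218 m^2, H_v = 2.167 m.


7.8*A_T = 620.50
sqrt(H_v) = 1.4721
378*A_v*sqrt(H_v) = 3460.0
Q = 620.50 + 3460.0 = 4080.5 kW

4080.5 kW


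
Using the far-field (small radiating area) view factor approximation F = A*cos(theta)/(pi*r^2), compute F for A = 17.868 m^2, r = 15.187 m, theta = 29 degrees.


cos(29 deg) = 0.87462
pi*r^2 = 724.59
F = 17.868 * 0.87462 / 724.59 = 0.021568

0.021568


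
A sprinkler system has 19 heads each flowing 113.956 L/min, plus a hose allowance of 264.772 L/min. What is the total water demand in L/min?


Sprinkler demand = 19 * 113.956 = 2165.164 L/min
Total = 2165.164 + 264.772 = 2429.936 L/min

2429.936 L/min


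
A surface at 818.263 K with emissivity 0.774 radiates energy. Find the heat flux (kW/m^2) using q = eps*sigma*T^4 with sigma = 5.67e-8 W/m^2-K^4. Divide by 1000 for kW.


T^4 = 4.4830e+11
q = 0.774 * 5.67e-8 * 4.4830e+11 / 1000 = 19.674 kW/m^2

19.674 kW/m^2


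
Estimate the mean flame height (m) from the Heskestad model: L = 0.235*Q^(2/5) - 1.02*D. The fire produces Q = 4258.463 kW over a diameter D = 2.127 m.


Q^(2/5) = 28.294
0.235 * Q^(2/5) = 6.6492
1.02 * D = 2.1695
L = 4.4797 m

4.4797 m


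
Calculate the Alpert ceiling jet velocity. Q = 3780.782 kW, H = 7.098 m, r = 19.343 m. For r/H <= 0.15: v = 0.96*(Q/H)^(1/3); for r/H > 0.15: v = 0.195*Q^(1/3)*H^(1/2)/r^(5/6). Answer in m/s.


r/H = 19.343 / 7.098 = 2.7251
r/H > 0.15, so v = 0.195*Q^(1/3)*H^(1/2)/r^(5/6)
Q^(1/3) = 15.579
H^(1/2) = 2.6642
r^(5/6) = 11.806
v = 0.195 * 15.579 * 2.6642 / 11.806 = 0.68553 m/s

0.68553 m/s


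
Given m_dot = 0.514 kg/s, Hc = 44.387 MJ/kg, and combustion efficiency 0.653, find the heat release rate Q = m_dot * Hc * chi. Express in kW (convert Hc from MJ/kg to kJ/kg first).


Hc = 44.387 MJ/kg = 44.387 * 1000 kJ/kg = 44387 kJ/kg
Q = 0.514 kg/s * 44387 kJ/kg * 0.653 = 14898 kW

14898 kW


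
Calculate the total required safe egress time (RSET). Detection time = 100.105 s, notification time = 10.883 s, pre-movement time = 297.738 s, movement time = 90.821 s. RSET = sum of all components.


Total = 100.105 + 10.883 + 297.738 + 90.821 = 499.547 s

499.547 s


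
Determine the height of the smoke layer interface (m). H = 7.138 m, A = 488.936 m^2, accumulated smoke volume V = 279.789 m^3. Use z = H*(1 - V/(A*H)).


V/(A*H) = 0.080168
1 - 0.080168 = 0.91983
z = 7.138 * 0.91983 = 6.5658 m

6.5658 m


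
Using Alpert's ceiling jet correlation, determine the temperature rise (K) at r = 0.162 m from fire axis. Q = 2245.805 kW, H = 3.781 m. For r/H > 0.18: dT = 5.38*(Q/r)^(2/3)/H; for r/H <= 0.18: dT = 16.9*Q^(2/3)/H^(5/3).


r/H = 0.162 / 3.781 = 0.042846
r/H <= 0.18, so dT = 16.9*Q^(2/3)/H^(5/3)
Q^(2/3) = 171.49
H^(5/3) = 9.1765
dT = 16.9 * 171.49 / 9.1765 = 315.83 K

315.83 K


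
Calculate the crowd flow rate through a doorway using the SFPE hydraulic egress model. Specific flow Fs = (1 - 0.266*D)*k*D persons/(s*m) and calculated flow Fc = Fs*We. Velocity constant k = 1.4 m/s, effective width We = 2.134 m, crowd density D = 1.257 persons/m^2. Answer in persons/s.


1 - 0.266*D = 1 - 0.266*1.257 = 0.66564
Fs = 0.66564 * 1.4 * 1.257 = 1.1714 persons/(s*m)
Fc = 1.1714 * 2.134 = 2.4997 persons/s

2.4997 persons/s


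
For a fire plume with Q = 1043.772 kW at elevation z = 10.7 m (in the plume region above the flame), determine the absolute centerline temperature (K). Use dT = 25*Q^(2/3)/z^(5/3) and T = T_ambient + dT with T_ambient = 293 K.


Q^(2/3) = 102.90
z^(5/3) = 51.956
dT = 25 * 102.90 / 51.956 = 49.511 K
T = 293 + 49.511 = 342.51 K

342.51 K


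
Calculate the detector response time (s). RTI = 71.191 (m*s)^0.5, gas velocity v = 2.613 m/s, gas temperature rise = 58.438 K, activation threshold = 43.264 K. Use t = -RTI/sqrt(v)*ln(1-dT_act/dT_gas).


dT_act/dT_gas = 0.74034
ln(1 - 0.74034) = -1.3484
t = -71.191 / sqrt(2.613) * -1.3484 = 59.384 s

59.384 s


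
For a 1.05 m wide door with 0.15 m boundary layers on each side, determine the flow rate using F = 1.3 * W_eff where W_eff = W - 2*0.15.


W_eff = 1.05 - 0.30 = 0.75 m
F = 1.3 * 0.75 = 0.975 persons/s

0.975 persons/s


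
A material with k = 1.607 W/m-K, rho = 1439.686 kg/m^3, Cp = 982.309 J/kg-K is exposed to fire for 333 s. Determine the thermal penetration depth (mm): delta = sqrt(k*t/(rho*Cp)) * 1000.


alpha = 1.607 / (1439.686 * 982.309) = 1.1363e-06 m^2/s
alpha * t = 0.00037839
delta = sqrt(0.00037839) * 1000 = 19.452 mm

19.452 mm


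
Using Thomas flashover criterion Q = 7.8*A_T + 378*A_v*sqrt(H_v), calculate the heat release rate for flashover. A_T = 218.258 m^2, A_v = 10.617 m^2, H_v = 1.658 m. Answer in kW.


7.8*A_T = 1702.4
sqrt(H_v) = 1.2876
378*A_v*sqrt(H_v) = 5167.6
Q = 1702.4 + 5167.6 = 6870.0 kW

6870.0 kW


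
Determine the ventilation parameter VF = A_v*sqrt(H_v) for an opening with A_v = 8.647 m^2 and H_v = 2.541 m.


sqrt(H_v) = 1.5941
VF = 8.647 * 1.5941 = 13.784 m^(5/2)

13.784 m^(5/2)


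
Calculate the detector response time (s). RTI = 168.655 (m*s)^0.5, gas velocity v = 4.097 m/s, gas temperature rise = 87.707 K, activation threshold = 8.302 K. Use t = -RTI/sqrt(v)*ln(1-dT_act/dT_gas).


dT_act/dT_gas = 0.094656
ln(1 - 0.094656) = -0.099440
t = -168.655 / sqrt(4.097) * -0.099440 = 8.2857 s

8.2857 s


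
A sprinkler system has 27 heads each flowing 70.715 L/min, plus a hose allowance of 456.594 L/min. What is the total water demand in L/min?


Sprinkler demand = 27 * 70.715 = 1909.305 L/min
Total = 1909.305 + 456.594 = 2365.899 L/min

2365.899 L/min


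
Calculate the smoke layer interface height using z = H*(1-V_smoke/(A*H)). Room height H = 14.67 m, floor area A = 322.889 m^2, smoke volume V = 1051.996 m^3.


V/(A*H) = 0.22209
1 - 0.22209 = 0.77791
z = 14.67 * 0.77791 = 11.412 m

11.412 m


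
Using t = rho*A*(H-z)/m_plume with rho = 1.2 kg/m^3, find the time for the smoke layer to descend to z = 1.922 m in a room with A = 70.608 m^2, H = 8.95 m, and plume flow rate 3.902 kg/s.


H - z = 7.028 m
t = 1.2 * 70.608 * 7.028 / 3.902 = 152.61 s

152.61 s


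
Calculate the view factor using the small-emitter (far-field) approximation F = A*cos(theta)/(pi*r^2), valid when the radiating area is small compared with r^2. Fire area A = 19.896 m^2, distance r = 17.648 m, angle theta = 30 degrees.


cos(30 deg) = 0.86603
pi*r^2 = 978.46
F = 19.896 * 0.86603 / 978.46 = 0.017610

0.017610


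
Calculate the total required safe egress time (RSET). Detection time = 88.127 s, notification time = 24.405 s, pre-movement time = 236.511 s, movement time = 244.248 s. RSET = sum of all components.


Total = 88.127 + 24.405 + 236.511 + 244.248 = 593.291 s

593.291 s


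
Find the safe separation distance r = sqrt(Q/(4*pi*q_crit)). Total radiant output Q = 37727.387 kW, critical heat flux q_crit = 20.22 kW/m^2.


4*pi*q_crit = 254.09
Q/(4*pi*q_crit) = 148.48
r = sqrt(148.48) = 12.185 m

12.185 m


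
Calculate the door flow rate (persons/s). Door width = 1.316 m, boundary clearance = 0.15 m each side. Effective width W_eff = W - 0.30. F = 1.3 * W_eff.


W_eff = 1.316 - 0.30 = 1.016 m
F = 1.3 * 1.016 = 1.3208 persons/s

1.3208 persons/s


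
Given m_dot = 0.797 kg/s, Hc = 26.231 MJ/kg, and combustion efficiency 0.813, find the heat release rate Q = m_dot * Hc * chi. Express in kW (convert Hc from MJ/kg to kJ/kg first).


Hc = 26.231 MJ/kg = 26.231 * 1000 kJ/kg = 26231 kJ/kg
Q = 0.797 kg/s * 26231 kJ/kg * 0.813 = 16997 kW

16997 kW


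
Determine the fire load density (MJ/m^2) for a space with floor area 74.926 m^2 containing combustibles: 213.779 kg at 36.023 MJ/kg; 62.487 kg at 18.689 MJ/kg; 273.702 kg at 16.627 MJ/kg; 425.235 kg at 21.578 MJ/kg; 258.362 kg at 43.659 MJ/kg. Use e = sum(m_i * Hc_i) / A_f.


Total energy = 213.779*36.023 + 62.487*18.689 + 273.702*16.627 + 425.235*21.578 + 258.362*43.659
= 7700.961 + 1167.820 + 4550.843 + 9175.721 + 11279.83
= 33875.17 MJ
e = 33875.17 / 74.926 = 452.12 MJ/m^2

452.12 MJ/m^2


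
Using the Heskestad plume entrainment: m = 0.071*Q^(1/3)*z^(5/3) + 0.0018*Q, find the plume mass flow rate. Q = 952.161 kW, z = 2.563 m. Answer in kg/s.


Q^(1/3) = 9.8379
z^(5/3) = 4.8001
First term = 0.071 * 9.8379 * 4.8001 = 3.3528
Second term = 0.0018 * 952.161 = 1.7139
m = 5.0667 kg/s

5.0667 kg/s


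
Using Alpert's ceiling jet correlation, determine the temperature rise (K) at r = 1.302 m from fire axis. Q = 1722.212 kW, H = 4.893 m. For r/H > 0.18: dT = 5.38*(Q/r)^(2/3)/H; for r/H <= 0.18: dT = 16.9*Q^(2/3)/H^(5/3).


r/H = 1.302 / 4.893 = 0.26609
r/H > 0.18, so dT = 5.38*(Q/r)^(2/3)/H
Q/r = 1322.7
(Q/r)^(2/3) = 120.50
dT = 5.38 * 120.50 / 4.893 = 132.49 K

132.49 K


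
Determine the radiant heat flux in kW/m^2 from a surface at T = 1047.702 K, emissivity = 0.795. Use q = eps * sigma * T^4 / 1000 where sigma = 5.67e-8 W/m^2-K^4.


T^4 = 1.2049e+12
q = 0.795 * 5.67e-8 * 1.2049e+12 / 1000 = 54.313 kW/m^2

54.313 kW/m^2


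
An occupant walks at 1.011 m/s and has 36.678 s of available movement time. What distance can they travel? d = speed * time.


d = 1.011 * 36.678 = 37.081 m

37.081 m


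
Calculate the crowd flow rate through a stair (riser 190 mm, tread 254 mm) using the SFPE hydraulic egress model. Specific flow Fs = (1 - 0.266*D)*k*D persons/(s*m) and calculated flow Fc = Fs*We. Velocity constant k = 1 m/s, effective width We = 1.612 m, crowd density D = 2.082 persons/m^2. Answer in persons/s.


1 - 0.266*D = 1 - 0.266*2.082 = 0.44619
Fs = 0.44619 * 1 * 2.082 = 0.92896 persons/(s*m)
Fc = 0.92896 * 1.612 = 1.4975 persons/s

1.4975 persons/s


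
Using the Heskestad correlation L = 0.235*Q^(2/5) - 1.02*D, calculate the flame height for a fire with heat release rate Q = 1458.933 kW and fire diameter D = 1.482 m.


Q^(2/5) = 18.434
0.235 * Q^(2/5) = 4.3319
1.02 * D = 1.5116
L = 2.8203 m

2.8203 m


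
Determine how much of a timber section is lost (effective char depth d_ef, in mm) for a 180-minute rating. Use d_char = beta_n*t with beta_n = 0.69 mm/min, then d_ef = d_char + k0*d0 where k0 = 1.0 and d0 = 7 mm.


d_char = 0.69 * 180 = 124.2 mm
d_ef = 124.2 + 1.0*7 = 131.2 mm

131.2 mm


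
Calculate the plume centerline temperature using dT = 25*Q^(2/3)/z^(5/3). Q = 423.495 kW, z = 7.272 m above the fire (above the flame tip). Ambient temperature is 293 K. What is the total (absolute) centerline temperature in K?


Q^(2/3) = 56.394
z^(5/3) = 27.295
dT = 25 * 56.394 / 27.295 = 51.651 K
T = 293 + 51.651 = 344.65 K

344.65 K


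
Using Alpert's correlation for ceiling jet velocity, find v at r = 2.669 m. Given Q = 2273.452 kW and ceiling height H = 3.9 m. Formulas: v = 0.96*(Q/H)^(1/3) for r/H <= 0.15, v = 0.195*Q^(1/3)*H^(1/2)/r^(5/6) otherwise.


r/H = 2.669 / 3.9 = 0.68436
r/H > 0.15, so v = 0.195*Q^(1/3)*H^(1/2)/r^(5/6)
Q^(1/3) = 13.149
H^(1/2) = 1.9748
r^(5/6) = 2.2662
v = 0.195 * 13.149 * 1.9748 / 2.2662 = 2.2345 m/s

2.2345 m/s


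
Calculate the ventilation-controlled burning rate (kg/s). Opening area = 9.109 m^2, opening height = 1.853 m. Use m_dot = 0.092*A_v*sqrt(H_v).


sqrt(H_v) = 1.3612
m_dot = 0.092 * 9.109 * 1.3612 = 1.1408 kg/s

1.1408 kg/s


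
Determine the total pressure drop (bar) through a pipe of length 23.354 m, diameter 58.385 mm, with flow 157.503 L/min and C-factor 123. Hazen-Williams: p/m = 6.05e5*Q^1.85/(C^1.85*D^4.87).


Q^1.85 = 11614
C^1.85 = 7350.6
D^4.87 = 3.9984e+08
p/m = 0.0023907 bar/m
p_total = 0.0023907 * 23.354 = 0.055833 bar

0.055833 bar


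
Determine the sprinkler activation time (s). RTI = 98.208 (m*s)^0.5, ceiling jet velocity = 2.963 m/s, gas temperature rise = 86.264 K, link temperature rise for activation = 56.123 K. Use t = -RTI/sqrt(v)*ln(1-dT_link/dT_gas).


dT_link/dT_gas = 0.65060
ln(1 - 0.65060) = -1.0515
t = -98.208 / sqrt(2.963) * -1.0515 = 59.993 s

59.993 s


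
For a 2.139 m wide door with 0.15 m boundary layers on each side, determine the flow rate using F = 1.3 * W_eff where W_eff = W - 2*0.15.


W_eff = 2.139 - 0.30 = 1.839 m
F = 1.3 * 1.839 = 2.3907 persons/s

2.3907 persons/s


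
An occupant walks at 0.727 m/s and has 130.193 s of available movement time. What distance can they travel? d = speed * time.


d = 0.727 * 130.193 = 94.650 m

94.650 m


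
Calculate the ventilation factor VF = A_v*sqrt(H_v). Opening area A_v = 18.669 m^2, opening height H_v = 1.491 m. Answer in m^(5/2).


sqrt(H_v) = 1.2211
VF = 18.669 * 1.2211 = 22.796 m^(5/2)

22.796 m^(5/2)


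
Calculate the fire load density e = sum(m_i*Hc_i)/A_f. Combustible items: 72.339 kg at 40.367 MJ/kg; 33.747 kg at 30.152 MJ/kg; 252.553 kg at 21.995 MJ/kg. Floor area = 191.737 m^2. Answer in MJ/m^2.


Total energy = 72.339*40.367 + 33.747*30.152 + 252.553*21.995
= 2920.108 + 1017.540 + 5554.903
= 9492.551 MJ
e = 9492.551 / 191.737 = 49.508 MJ/m^2

49.508 MJ/m^2


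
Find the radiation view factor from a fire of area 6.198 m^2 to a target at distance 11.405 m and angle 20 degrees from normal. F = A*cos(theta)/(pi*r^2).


cos(20 deg) = 0.93969
pi*r^2 = 408.64
F = 6.198 * 0.93969 / 408.64 = 0.014253

0.014253


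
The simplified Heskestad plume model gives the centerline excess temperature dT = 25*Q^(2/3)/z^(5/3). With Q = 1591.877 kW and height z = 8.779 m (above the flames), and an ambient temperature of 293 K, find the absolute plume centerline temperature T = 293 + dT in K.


Q^(2/3) = 136.33
z^(5/3) = 37.360
dT = 25 * 136.33 / 37.360 = 91.230 K
T = 293 + 91.230 = 384.23 K

384.23 K


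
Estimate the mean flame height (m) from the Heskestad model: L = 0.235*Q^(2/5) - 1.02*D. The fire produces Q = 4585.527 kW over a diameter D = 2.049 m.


Q^(2/5) = 29.144
0.235 * Q^(2/5) = 6.8489
1.02 * D = 2.0900
L = 4.7590 m

4.7590 m


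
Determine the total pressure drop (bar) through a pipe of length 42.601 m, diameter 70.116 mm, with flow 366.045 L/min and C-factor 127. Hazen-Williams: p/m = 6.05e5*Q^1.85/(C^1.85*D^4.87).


Q^1.85 = 55276
C^1.85 = 7799.0
D^4.87 = 9.7528e+08
p/m = 0.0043967 bar/m
p_total = 0.0043967 * 42.601 = 0.18730 bar

0.18730 bar


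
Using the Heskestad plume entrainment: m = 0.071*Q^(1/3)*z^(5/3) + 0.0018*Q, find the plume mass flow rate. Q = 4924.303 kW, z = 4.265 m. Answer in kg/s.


Q^(1/3) = 17.013
z^(5/3) = 11.217
First term = 0.071 * 17.013 * 11.217 = 13.549
Second term = 0.0018 * 4924.303 = 8.8637
m = 22.413 kg/s

22.413 kg/s


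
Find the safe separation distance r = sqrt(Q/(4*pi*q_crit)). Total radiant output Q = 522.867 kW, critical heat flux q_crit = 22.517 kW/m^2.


4*pi*q_crit = 282.96
Q/(4*pi*q_crit) = 1.8479
r = sqrt(1.8479) = 1.3594 m

1.3594 m


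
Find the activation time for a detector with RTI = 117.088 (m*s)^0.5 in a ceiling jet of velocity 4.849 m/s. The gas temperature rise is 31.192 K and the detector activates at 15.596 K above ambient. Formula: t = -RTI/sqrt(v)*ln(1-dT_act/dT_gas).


dT_act/dT_gas = 0.5
ln(1 - 0.5) = -0.69315
t = -117.088 / sqrt(4.849) * -0.69315 = 36.856 s

36.856 s


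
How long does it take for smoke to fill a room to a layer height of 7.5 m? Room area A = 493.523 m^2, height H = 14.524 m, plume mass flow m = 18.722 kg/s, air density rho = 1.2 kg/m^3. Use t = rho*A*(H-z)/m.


H - z = 7.024 m
t = 1.2 * 493.523 * 7.024 / 18.722 = 222.19 s

222.19 s


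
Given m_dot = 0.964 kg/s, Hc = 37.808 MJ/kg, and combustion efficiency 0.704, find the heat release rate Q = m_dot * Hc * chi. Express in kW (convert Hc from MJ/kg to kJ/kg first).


Hc = 37.808 MJ/kg = 37.808 * 1000 kJ/kg = 37808 kJ/kg
Q = 0.964 kg/s * 37808 kJ/kg * 0.704 = 25659 kW

25659 kW


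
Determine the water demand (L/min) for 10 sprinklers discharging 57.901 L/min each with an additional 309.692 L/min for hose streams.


Sprinkler demand = 10 * 57.901 = 579.01 L/min
Total = 579.01 + 309.692 = 888.702 L/min

888.702 L/min


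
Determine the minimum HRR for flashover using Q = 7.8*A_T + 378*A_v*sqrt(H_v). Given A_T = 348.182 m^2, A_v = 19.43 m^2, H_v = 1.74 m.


7.8*A_T = 2715.8
sqrt(H_v) = 1.3191
378*A_v*sqrt(H_v) = 9688.1
Q = 2715.8 + 9688.1 = 12404 kW

12404 kW


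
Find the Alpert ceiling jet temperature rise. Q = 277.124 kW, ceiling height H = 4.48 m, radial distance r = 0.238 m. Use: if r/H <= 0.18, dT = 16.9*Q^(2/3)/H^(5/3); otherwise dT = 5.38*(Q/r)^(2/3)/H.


r/H = 0.238 / 4.48 = 0.053125
r/H <= 0.18, so dT = 16.9*Q^(2/3)/H^(5/3)
Q^(2/3) = 42.506
H^(5/3) = 12.175
dT = 16.9 * 42.506 / 12.175 = 59.003 K

59.003 K


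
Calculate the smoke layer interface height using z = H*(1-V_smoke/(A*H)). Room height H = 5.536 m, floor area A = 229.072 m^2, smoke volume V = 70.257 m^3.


V/(A*H) = 0.055401
1 - 0.055401 = 0.94460
z = 5.536 * 0.94460 = 5.2293 m

5.2293 m


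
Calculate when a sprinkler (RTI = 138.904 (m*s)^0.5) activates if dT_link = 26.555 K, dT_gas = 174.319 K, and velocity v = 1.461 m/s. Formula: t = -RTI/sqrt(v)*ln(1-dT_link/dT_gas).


dT_link/dT_gas = 0.15234
ln(1 - 0.15234) = -0.16527
t = -138.904 / sqrt(1.461) * -0.16527 = 18.993 s

18.993 s


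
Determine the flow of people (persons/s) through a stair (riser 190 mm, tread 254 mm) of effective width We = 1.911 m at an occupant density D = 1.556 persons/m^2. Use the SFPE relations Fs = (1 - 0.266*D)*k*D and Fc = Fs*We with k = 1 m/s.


1 - 0.266*D = 1 - 0.266*1.556 = 0.58610
Fs = 0.58610 * 1 * 1.556 = 0.91198 persons/(s*m)
Fc = 0.91198 * 1.911 = 1.7428 persons/s

1.7428 persons/s


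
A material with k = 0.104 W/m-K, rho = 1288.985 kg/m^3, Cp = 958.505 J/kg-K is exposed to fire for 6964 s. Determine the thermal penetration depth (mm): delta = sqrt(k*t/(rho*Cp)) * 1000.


alpha = 0.104 / (1288.985 * 958.505) = 8.4177e-08 m^2/s
alpha * t = 0.00058621
delta = sqrt(0.00058621) * 1000 = 24.212 mm

24.212 mm


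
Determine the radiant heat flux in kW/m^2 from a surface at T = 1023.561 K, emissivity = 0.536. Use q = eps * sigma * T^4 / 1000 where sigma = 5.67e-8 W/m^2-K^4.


T^4 = 1.0976e+12
q = 0.536 * 5.67e-8 * 1.0976e+12 / 1000 = 33.358 kW/m^2

33.358 kW/m^2


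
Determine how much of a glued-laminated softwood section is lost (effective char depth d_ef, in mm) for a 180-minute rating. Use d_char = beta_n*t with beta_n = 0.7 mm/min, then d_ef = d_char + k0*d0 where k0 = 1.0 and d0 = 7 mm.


d_char = 0.7 * 180 = 126 mm
d_ef = 126 + 1.0*7 = 133 mm

133 mm


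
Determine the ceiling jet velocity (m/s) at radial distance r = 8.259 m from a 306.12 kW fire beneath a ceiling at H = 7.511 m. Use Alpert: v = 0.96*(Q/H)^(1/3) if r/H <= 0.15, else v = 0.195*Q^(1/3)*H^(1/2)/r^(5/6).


r/H = 8.259 / 7.511 = 1.0996
r/H > 0.15, so v = 0.195*Q^(1/3)*H^(1/2)/r^(5/6)
Q^(1/3) = 6.7395
H^(1/2) = 2.7406
r^(5/6) = 5.8091
v = 0.195 * 6.7395 * 2.7406 / 5.8091 = 0.62002 m/s

0.62002 m/s


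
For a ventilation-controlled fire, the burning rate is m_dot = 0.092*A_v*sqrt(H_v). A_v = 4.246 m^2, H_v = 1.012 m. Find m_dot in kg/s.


sqrt(H_v) = 1.0060
m_dot = 0.092 * 4.246 * 1.0060 = 0.39297 kg/s

0.39297 kg/s


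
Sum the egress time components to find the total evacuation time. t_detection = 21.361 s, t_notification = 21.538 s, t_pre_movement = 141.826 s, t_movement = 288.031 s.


Total = 21.361 + 21.538 + 141.826 + 288.031 = 472.756 s

472.756 s


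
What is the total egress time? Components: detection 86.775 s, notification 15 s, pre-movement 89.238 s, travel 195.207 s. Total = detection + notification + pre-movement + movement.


Total = 86.775 + 15 + 89.238 + 195.207 = 386.22 s

386.22 s


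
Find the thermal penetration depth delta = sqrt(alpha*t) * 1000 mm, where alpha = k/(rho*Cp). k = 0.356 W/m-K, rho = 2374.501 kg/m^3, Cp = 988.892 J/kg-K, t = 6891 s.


alpha = 0.356 / (2374.501 * 988.892) = 1.5161e-07 m^2/s
alpha * t = 0.0010447
delta = sqrt(0.0010447) * 1000 = 32.323 mm

32.323 mm


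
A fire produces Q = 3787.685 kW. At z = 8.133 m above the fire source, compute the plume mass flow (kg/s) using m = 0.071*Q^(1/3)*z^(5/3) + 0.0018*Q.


Q^(1/3) = 15.588
z^(5/3) = 32.892
First term = 0.071 * 15.588 * 32.892 = 36.403
Second term = 0.0018 * 3787.685 = 6.8178
m = 43.221 kg/s

43.221 kg/s


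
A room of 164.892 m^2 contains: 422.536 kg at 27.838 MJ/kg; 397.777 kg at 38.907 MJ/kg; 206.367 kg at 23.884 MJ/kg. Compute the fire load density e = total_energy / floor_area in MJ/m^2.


Total energy = 422.536*27.838 + 397.777*38.907 + 206.367*23.884
= 11762.56 + 15476.31 + 4928.869
= 32167.74 MJ
e = 32167.74 / 164.892 = 195.08 MJ/m^2

195.08 MJ/m^2


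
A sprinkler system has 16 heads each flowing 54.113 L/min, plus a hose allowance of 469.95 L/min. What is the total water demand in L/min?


Sprinkler demand = 16 * 54.113 = 865.808 L/min
Total = 865.808 + 469.95 = 1335.758 L/min

1335.758 L/min


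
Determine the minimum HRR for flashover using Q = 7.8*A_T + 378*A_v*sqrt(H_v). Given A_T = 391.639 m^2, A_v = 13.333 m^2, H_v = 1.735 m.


7.8*A_T = 3054.8
sqrt(H_v) = 1.3172
378*A_v*sqrt(H_v) = 6638.5
Q = 3054.8 + 6638.5 = 9693.3 kW

9693.3 kW


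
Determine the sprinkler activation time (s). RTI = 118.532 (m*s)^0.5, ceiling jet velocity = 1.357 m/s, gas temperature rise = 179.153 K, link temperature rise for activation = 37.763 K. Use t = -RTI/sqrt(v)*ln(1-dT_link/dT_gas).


dT_link/dT_gas = 0.21079
ln(1 - 0.21079) = -0.23672
t = -118.532 / sqrt(1.357) * -0.23672 = 24.087 s

24.087 s


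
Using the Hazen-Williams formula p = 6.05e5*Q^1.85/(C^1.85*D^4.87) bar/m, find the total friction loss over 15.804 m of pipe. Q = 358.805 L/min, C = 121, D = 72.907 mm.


Q^1.85 = 53271
C^1.85 = 7131.0
D^4.87 = 1.1795e+09
p/m = 0.0038318 bar/m
p_total = 0.0038318 * 15.804 = 0.060558 bar

0.060558 bar


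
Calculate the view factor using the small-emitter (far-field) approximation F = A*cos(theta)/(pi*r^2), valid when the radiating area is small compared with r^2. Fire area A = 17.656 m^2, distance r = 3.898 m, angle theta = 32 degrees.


cos(32 deg) = 0.84805
pi*r^2 = 47.735
F = 17.656 * 0.84805 / 47.735 = 0.31367

0.31367


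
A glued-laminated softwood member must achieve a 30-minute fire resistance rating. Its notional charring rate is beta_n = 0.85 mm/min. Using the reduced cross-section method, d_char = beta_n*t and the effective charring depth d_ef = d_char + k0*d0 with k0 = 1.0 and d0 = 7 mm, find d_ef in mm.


d_char = 0.85 * 30 = 25.5 mm
d_ef = 25.5 + 1.0*7 = 32.5 mm

32.5 mm


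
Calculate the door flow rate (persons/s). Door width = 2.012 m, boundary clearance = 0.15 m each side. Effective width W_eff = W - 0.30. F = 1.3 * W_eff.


W_eff = 2.012 - 0.30 = 1.712 m
F = 1.3 * 1.712 = 2.2256 persons/s

2.2256 persons/s


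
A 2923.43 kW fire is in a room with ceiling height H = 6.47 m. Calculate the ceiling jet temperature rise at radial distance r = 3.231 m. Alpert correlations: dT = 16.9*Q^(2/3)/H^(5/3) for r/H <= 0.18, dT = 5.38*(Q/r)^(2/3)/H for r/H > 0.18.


r/H = 3.231 / 6.47 = 0.49938
r/H > 0.18, so dT = 5.38*(Q/r)^(2/3)/H
Q/r = 904.81
(Q/r)^(2/3) = 93.549
dT = 5.38 * 93.549 / 6.47 = 77.788 K

77.788 K


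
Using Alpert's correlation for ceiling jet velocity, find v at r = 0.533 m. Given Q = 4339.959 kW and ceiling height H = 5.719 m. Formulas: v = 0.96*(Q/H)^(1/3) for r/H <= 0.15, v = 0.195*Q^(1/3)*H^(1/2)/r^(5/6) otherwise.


r/H = 0.533 / 5.719 = 0.093198
r/H <= 0.15, so v = 0.96*(Q/H)^(1/3)
Q/H = 758.87
(Q/H)^(1/3) = 9.1213
v = 0.96 * 9.1213 = 8.7564 m/s

8.7564 m/s


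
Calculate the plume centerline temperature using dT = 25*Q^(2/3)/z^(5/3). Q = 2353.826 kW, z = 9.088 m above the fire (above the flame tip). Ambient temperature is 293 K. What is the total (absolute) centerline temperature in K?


Q^(2/3) = 176.95
z^(5/3) = 39.577
dT = 25 * 176.95 / 39.577 = 111.77 K
T = 293 + 111.77 = 404.77 K

404.77 K


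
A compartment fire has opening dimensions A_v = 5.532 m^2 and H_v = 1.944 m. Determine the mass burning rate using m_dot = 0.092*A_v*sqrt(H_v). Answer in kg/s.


sqrt(H_v) = 1.3943
m_dot = 0.092 * 5.532 * 1.3943 = 0.70961 kg/s

0.70961 kg/s
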